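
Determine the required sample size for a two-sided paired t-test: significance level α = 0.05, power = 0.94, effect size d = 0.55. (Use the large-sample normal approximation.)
n = 41 pairs

Sample size formula (paired t-test, normal approximation):
n = ((z_{α/2} + z_β) / d)²

z_{α/2} = 1.960 (for α = 0.05, two-sided)
z_β = 1.555 (for power = 0.94)
d = 0.55

n = ((1.960 + 1.555) / 0.55)²
n = (6.391)²
n ≈ 40.84
Round up to the next whole number: n = 41 pairs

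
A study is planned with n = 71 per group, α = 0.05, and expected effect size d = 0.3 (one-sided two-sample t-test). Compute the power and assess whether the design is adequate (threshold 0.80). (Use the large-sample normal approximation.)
Power ≈ 0.56; the study is underpowered (power < 0.80)

Power calculation (two-sample t-test, normal approximation):
z_β = d · √(n/2) - z_α
z_β = 0.3 · √(71/2) - 1.645
z_β = 0.3 · 5.958 - 1.645
z_β = 0.143

Power = Φ(z_β) = Φ(0.143) ≈ 0.557

Effect size d = 0.3 is small by Cohen's convention (0.2/0.5/0.8).

Threshold: power ≥ 0.80 is conventionally adequate.
Power ≈ 0.56 → the study is underpowered (power < 0.80).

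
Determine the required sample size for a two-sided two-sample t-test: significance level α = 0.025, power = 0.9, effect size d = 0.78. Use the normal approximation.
n = 41 per group

Sample size formula (two-sample t-test, normal approximation):
n = 2 · ((z_{α/2} + z_β) / d)²

z_{α/2} = 2.241 (for α = 0.025, two-sided)
z_β = 1.282 (for power = 0.9)
d = 0.78

n = 2 · ((2.241 + 1.282) / 0.78)²
n = 2 · (4.517)²
n ≈ 40.81
Round up to the next whole number: n = 41 per group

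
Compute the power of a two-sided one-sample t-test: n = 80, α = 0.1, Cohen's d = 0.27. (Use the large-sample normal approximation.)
Power ≈ 0.78

Power calculation (one-sample t-test, normal approximation):
z_β = d · √n - z_{α/2}
z_β = 0.27 · √80 - 1.645
z_β = 0.27 · 8.944 - 1.645
z_β = 0.770

Power = Φ(z_β) = Φ(0.770) ≈ 0.779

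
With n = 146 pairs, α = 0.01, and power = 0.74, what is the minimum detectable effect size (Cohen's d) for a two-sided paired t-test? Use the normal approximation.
d ≈ 0.27

Minimum detectable effect (paired t-test, normal approximation):
d = (z_{α/2} + z_β) / √n
d = (2.576 + 0.643) / √146
d = 3.219 / 12.083
d ≈ 0.27

By Cohen's convention (0.2 small / 0.5 medium / 0.8 large): small effect.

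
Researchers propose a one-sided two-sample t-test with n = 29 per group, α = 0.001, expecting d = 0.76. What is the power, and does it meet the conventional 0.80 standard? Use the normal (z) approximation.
Power ≈ 0.42; the study is underpowered (power < 0.80)

Power calculation (two-sample t-test, normal approximation):
z_β = d · √(n/2) - z_α
z_β = 0.76 · √(29/2) - 3.090
z_β = 0.76 · 3.808 - 3.090
z_β = -0.196

Power = Φ(z_β) = Φ(-0.196) ≈ 0.422

Effect size d = 0.76 is medium by Cohen's convention (0.2/0.5/0.8).

Threshold: power ≥ 0.80 is conventionally adequate.
Power ≈ 0.42 → the study is underpowered (power < 0.80).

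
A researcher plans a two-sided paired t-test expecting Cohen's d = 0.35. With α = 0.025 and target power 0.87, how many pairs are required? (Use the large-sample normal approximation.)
n = 93 pairs

Sample size formula (paired t-test, normal approximation):
n = ((z_{α/2} + z_β) / d)²

z_{α/2} = 2.241 (for α = 0.025, two-sided)
z_β = 1.126 (for power = 0.87)
d = 0.35

n = ((2.241 + 1.126) / 0.35)²
n = (9.620)²
n ≈ 92.54
Round up to the next whole number: n = 93 pairs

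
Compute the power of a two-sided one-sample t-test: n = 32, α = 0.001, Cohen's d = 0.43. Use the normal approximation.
Power ≈ 0.20

Power calculation (one-sample t-test, normal approximation):
z_β = d · √n - z_{α/2}
z_β = 0.43 · √32 - 3.291
z_β = 0.43 · 5.657 - 3.291
z_β = -0.858

Power = Φ(z_β) = Φ(-0.858) ≈ 0.195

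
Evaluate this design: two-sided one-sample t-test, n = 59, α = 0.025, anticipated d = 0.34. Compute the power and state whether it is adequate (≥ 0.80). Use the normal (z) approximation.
Power ≈ 0.64; the study is underpowered (power < 0.80)

Power calculation (one-sample t-test, normal approximation):
z_β = d · √n - z_{α/2}
z_β = 0.34 · √59 - 2.241
z_β = 0.34 · 7.681 - 2.241
z_β = 0.370

Power = Φ(z_β) = Φ(0.370) ≈ 0.644

Effect size d = 0.34 is small by Cohen's convention (0.2/0.5/0.8).

Threshold: power ≥ 0.80 is conventionally adequate.
Power ≈ 0.64 → the study is underpowered (power < 0.80).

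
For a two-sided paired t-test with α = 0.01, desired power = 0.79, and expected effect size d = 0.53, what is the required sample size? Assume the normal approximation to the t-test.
n = 41 pairs

Sample size formula (paired t-test, normal approximation):
n = ((z_{α/2} + z_β) / d)²

z_{α/2} = 2.576 (for α = 0.01, two-sided)
z_β = 0.806 (for power = 0.79)
d = 0.53

n = ((2.576 + 0.806) / 0.53)²
n = (6.381)²
n ≈ 40.72
Round up to the next whole number: n = 41 pairs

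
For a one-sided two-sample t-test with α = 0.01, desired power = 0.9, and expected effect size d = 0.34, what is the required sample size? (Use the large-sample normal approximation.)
n = 226 per group

Sample size formula (two-sample t-test, normal approximation):
n = 2 · ((z_α + z_β) / d)²

z_α = 2.326 (for α = 0.01, one-sided)
z_β = 1.282 (for power = 0.9)
d = 0.34

n = 2 · ((2.326 + 1.282) / 0.34)²
n = 2 · (10.612)²
n ≈ 225.23
Round up to the next whole number: n = 226 per group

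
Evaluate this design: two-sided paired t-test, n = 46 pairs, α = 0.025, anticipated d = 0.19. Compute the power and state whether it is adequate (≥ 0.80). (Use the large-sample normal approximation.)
Power ≈ 0.17; the study is underpowered (power < 0.80)

Power calculation (paired t-test, normal approximation):
z_β = d · √n - z_{α/2}
z_β = 0.19 · √46 - 2.241
z_β = 0.19 · 6.782 - 2.241
z_β = -0.953

Power = Φ(z_β) = Φ(-0.953) ≈ 0.170

Effect size d = 0.19 is very small by Cohen's convention (0.2/0.5/0.8).

Threshold: power ≥ 0.80 is conventionally adequate.
Power ≈ 0.17 → the study is underpowered (power < 0.80).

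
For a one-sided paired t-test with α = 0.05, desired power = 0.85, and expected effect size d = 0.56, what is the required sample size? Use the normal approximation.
n = 23 pairs

Sample size formula (paired t-test, normal approximation):
n = ((z_α + z_β) / d)²

z_α = 1.645 (for α = 0.05, one-sided)
z_β = 1.036 (for power = 0.85)
d = 0.56

n = ((1.645 + 1.036) / 0.56)²
n = (4.788)²
n ≈ 22.92
Round up to the next whole number: n = 23 pairs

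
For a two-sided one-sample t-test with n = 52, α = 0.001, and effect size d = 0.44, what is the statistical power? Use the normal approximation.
Power ≈ 0.45

Power calculation (one-sample t-test, normal approximation):
z_β = d · √n - z_{α/2}
z_β = 0.44 · √52 - 3.291
z_β = 0.44 · 7.211 - 3.291
z_β = -0.118

Power = Φ(z_β) = Φ(-0.118) ≈ 0.453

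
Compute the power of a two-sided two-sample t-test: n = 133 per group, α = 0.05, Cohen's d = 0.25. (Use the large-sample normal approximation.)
Power ≈ 0.53

Power calculation (two-sample t-test, normal approximation):
z_β = d · √(n/2) - z_{α/2}
z_β = 0.25 · √(133/2) - 1.960
z_β = 0.25 · 8.155 - 1.960
z_β = 0.079

Power = Φ(z_β) = Φ(0.079) ≈ 0.531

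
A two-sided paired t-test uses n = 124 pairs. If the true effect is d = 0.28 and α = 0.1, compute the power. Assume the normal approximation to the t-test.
Power ≈ 0.93

Power calculation (paired t-test, normal approximation):
z_β = d · √n - z_{α/2}
z_β = 0.28 · √124 - 1.645
z_β = 0.28 · 11.136 - 1.645
z_β = 1.473

Power = Φ(z_β) = Φ(1.473) ≈ 0.930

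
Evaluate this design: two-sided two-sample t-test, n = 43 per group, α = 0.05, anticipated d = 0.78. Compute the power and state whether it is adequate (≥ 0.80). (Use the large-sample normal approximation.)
Power ≈ 0.95; the study is adequately powered (power ≥ 0.80)

Power calculation (two-sample t-test, normal approximation):
z_β = d · √(n/2) - z_{α/2}
z_β = 0.78 · √(43/2) - 1.960
z_β = 0.78 · 4.637 - 1.960
z_β = 1.657

Power = Φ(z_β) = Φ(1.657) ≈ 0.951

Effect size d = 0.78 is medium by Cohen's convention (0.2/0.5/0.8).

Threshold: power ≥ 0.80 is conventionally adequate.
Power ≈ 0.95 → the study is adequately powered (power ≥ 0.80).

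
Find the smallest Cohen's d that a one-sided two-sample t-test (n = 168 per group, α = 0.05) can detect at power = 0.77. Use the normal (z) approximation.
d ≈ 0.26

Minimum detectable effect (two-sample t-test, normal approximation):
d = (z_α + z_β) / √(n/2)
d = (1.645 + 0.739) / √(168/2)
d = 2.384 / 9.165
d ≈ 0.26

By Cohen's convention (0.2 small / 0.5 medium / 0.8 large): small effect.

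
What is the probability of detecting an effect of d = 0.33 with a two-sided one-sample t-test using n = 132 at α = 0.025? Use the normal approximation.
Power ≈ 0.94

Power calculation (one-sample t-test, normal approximation):
z_β = d · √n - z_{α/2}
z_β = 0.33 · √132 - 2.241
z_β = 0.33 · 11.489 - 2.241
z_β = 1.550

Power = Φ(z_β) = Φ(1.550) ≈ 0.939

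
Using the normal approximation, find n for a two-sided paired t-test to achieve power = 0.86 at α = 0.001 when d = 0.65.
n = 46 pairs

Sample size formula (paired t-test, normal approximation):
n = ((z_{α/2} + z_β) / d)²

z_{α/2} = 3.291 (for α = 0.001, two-sided)
z_β = 1.080 (for power = 0.86)
d = 0.65

n = ((3.291 + 1.080) / 0.65)²
n = (6.725)²
n ≈ 45.23
Round up to the next whole number: n = 46 pairs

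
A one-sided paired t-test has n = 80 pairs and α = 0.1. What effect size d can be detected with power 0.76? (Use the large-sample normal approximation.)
d ≈ 0.22

Minimum detectable effect (paired t-test, normal approximation):
d = (z_α + z_β) / √n
d = (1.282 + 0.706) / √80
d = 1.988 / 8.944
d ≈ 0.22

By Cohen's convention (0.2 small / 0.5 medium / 0.8 large): small effect.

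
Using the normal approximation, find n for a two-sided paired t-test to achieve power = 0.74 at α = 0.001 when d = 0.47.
n = 71 pairs

Sample size formula (paired t-test, normal approximation):
n = ((z_{α/2} + z_β) / d)²

z_{α/2} = 3.291 (for α = 0.001, two-sided)
z_β = 0.643 (for power = 0.74)
d = 0.47

n = ((3.291 + 0.643) / 0.47)²
n = (8.370)²
n ≈ 70.06
Round up to the next whole number: n = 71 pairs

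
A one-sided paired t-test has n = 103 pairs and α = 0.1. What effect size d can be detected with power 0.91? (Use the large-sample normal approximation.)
d ≈ 0.26

Minimum detectable effect (paired t-test, normal approximation):
d = (z_α + z_β) / √n
d = (1.282 + 1.341) / √103
d = 2.622 / 10.149
d ≈ 0.26

By Cohen's convention (0.2 small / 0.5 medium / 0.8 large): small effect.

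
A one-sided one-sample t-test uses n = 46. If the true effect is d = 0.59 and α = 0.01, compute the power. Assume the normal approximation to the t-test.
Power ≈ 0.95

Power calculation (one-sample t-test, normal approximation):
z_β = d · √n - z_α
z_β = 0.59 · √46 - 2.326
z_β = 0.59 · 6.782 - 2.326
z_β = 1.675

Power = Φ(z_β) = Φ(1.675) ≈ 0.953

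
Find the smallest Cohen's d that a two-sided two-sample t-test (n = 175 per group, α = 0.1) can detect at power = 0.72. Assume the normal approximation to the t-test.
d ≈ 0.24

Minimum detectable effect (two-sample t-test, normal approximation):
d = (z_{α/2} + z_β) / √(n/2)
d = (1.645 + 0.583) / √(175/2)
d = 2.228 / 9.354
d ≈ 0.24

By Cohen's convention (0.2 small / 0.5 medium / 0.8 large): small effect.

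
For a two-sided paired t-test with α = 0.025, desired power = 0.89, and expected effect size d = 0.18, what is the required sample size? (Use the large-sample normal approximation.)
n = 372 pairs

Sample size formula (paired t-test, normal approximation):
n = ((z_{α/2} + z_β) / d)²

z_{α/2} = 2.241 (for α = 0.025, two-sided)
z_β = 1.227 (for power = 0.89)
d = 0.18

n = ((2.241 + 1.227) / 0.18)²
n = (19.267)²
n ≈ 371.22
Round up to the next whole number: n = 372 pairs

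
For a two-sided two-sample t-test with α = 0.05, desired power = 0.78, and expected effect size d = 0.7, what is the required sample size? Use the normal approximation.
n = 31 per group

Sample size formula (two-sample t-test, normal approximation):
n = 2 · ((z_{α/2} + z_β) / d)²

z_{α/2} = 1.960 (for α = 0.05, two-sided)
z_β = 0.772 (for power = 0.78)
d = 0.7

n = 2 · ((1.960 + 0.772) / 0.7)²
n = 2 · (3.903)²
n ≈ 30.47
Round up to the next whole number: n = 31 per group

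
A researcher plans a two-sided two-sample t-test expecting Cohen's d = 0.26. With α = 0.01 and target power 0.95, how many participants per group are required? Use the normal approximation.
n = 528 per group

Sample size formula (two-sample t-test, normal approximation):
n = 2 · ((z_{α/2} + z_β) / d)²

z_{α/2} = 2.576 (for α = 0.01, two-sided)
z_β = 1.645 (for power = 0.95)
d = 0.26

n = 2 · ((2.576 + 1.645) / 0.26)²
n = 2 · (16.235)²
n ≈ 527.15
Round up to the next whole number: n = 528 per group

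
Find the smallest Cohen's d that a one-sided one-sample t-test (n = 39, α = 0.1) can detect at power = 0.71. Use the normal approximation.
d ≈ 0.29

Minimum detectable effect (one-sample t-test, normal approximation):
d = (z_α + z_β) / √n
d = (1.282 + 0.553) / √39
d = 1.835 / 6.245
d ≈ 0.29

By Cohen's convention (0.2 small / 0.5 medium / 0.8 large): small effect.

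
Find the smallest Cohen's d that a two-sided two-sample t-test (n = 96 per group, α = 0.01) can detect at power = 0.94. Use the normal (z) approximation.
d ≈ 0.60

Minimum detectable effect (two-sample t-test, normal approximation):
d = (z_{α/2} + z_β) / √(n/2)
d = (2.576 + 1.555) / √(96/2)
d = 4.131 / 6.928
d ≈ 0.60

By Cohen's convention (0.2 small / 0.5 medium / 0.8 large): medium effect.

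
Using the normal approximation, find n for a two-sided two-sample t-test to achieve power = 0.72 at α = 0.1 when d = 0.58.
n = 30 per group

Sample size formula (two-sample t-test, normal approximation):
n = 2 · ((z_{α/2} + z_β) / d)²

z_{α/2} = 1.645 (for α = 0.1, two-sided)
z_β = 0.583 (for power = 0.72)
d = 0.58

n = 2 · ((1.645 + 0.583) / 0.58)²
n = 2 · (3.841)²
n ≈ 29.51
Round up to the next whole number: n = 30 per group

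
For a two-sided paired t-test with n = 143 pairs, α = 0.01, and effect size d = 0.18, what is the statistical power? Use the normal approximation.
Power ≈ 0.34

Power calculation (paired t-test, normal approximation):
z_β = d · √n - z_{α/2}
z_β = 0.18 · √143 - 2.576
z_β = 0.18 · 11.958 - 2.576
z_β = -0.423

Power = Φ(z_β) = Φ(-0.423) ≈ 0.336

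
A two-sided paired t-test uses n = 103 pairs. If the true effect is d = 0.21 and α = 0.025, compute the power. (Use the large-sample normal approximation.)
Power ≈ 0.46

Power calculation (paired t-test, normal approximation):
z_β = d · √n - z_{α/2}
z_β = 0.21 · √103 - 2.241
z_β = 0.21 · 10.149 - 2.241
z_β = -0.110

Power = Φ(z_β) = Φ(-0.110) ≈ 0.456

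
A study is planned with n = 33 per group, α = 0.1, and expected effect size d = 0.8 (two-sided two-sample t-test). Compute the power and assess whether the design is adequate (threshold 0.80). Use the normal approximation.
Power ≈ 0.95; the study is adequately powered (power ≥ 0.80)

Power calculation (two-sample t-test, normal approximation):
z_β = d · √(n/2) - z_{α/2}
z_β = 0.8 · √(33/2) - 1.645
z_β = 0.8 · 4.062 - 1.645
z_β = 1.605

Power = Φ(z_β) = Φ(1.605) ≈ 0.946

Effect size d = 0.8 is large by Cohen's convention (0.2/0.5/0.8).

Threshold: power ≥ 0.80 is conventionally adequate.
Power ≈ 0.95 → the study is adequately powered (power ≥ 0.80).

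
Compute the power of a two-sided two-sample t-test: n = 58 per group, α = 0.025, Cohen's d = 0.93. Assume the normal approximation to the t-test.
Power ≈ 1.00

Power calculation (two-sample t-test, normal approximation):
z_β = d · √(n/2) - z_{α/2}
z_β = 0.93 · √(58/2) - 2.241
z_β = 0.93 · 5.385 - 2.241
z_β = 2.767

Power = Φ(z_β) = Φ(2.767) ≈ 0.997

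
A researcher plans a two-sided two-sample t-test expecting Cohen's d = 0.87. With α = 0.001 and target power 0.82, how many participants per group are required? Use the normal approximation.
n = 47 per group

Sample size formula (two-sample t-test, normal approximation):
n = 2 · ((z_{α/2} + z_β) / d)²

z_{α/2} = 3.291 (for α = 0.001, two-sided)
z_β = 0.915 (for power = 0.82)
d = 0.87

n = 2 · ((3.291 + 0.915) / 0.87)²
n = 2 · (4.834)²
n ≈ 46.74
Round up to the next whole number: n = 47 per group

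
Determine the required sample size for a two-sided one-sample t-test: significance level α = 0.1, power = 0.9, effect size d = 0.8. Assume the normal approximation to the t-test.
n = 14

Sample size formula (one-sample t-test, normal approximation):
n = ((z_{α/2} + z_β) / d)²

z_{α/2} = 1.645 (for α = 0.1, two-sided)
z_β = 1.282 (for power = 0.9)
d = 0.8

n = ((1.645 + 1.282) / 0.8)²
n = (3.659)²
n ≈ 13.39
Round up to the next whole number: n = 14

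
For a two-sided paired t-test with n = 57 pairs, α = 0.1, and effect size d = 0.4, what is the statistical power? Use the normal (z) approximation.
Power ≈ 0.92

Power calculation (paired t-test, normal approximation):
z_β = d · √n - z_{α/2}
z_β = 0.4 · √57 - 1.645
z_β = 0.4 · 7.550 - 1.645
z_β = 1.375

Power = Φ(z_β) = Φ(1.375) ≈ 0.915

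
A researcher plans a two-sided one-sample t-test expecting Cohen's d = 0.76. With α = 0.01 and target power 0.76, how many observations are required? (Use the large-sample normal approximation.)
n = 19

Sample size formula (one-sample t-test, normal approximation):
n = ((z_{α/2} + z_β) / d)²

z_{α/2} = 2.576 (for α = 0.01, two-sided)
z_β = 0.706 (for power = 0.76)
d = 0.76

n = ((2.576 + 0.706) / 0.76)²
n = (4.318)²
n ≈ 18.65
Round up to the next whole number: n = 19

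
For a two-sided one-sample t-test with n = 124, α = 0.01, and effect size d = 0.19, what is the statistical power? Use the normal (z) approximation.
Power ≈ 0.32

Power calculation (one-sample t-test, normal approximation):
z_β = d · √n - z_{α/2}
z_β = 0.19 · √124 - 2.576
z_β = 0.19 · 11.136 - 2.576
z_β = -0.460

Power = Φ(z_β) = Φ(-0.460) ≈ 0.323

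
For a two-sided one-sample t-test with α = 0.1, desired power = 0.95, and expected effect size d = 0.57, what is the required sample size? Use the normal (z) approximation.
n = 34

Sample size formula (one-sample t-test, normal approximation):
n = ((z_{α/2} + z_β) / d)²

z_{α/2} = 1.645 (for α = 0.1, two-sided)
z_β = 1.645 (for power = 0.95)
d = 0.57

n = ((1.645 + 1.645) / 0.57)²
n = (5.772)²
n ≈ 33.32
Round up to the next whole number: n = 34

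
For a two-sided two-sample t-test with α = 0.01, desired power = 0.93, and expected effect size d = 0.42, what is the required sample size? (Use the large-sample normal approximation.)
n = 187 per group

Sample size formula (two-sample t-test, normal approximation):
n = 2 · ((z_{α/2} + z_β) / d)²

z_{α/2} = 2.576 (for α = 0.01, two-sided)
z_β = 1.476 (for power = 0.93)
d = 0.42

n = 2 · ((2.576 + 1.476) / 0.42)²
n = 2 · (9.648)²
n ≈ 186.17
Round up to the next whole number: n = 187 per group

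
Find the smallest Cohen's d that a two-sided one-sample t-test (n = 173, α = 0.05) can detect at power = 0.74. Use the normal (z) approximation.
d ≈ 0.20

Minimum detectable effect (one-sample t-test, normal approximation):
d = (z_{α/2} + z_β) / √n
d = (1.960 + 0.643) / √173
d = 2.603 / 13.153
d ≈ 0.20

By Cohen's convention (0.2 small / 0.5 medium / 0.8 large): small effect.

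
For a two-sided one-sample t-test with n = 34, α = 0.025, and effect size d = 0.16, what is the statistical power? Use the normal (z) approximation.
Power ≈ 0.10

Power calculation (one-sample t-test, normal approximation):
z_β = d · √n - z_{α/2}
z_β = 0.16 · √34 - 2.241
z_β = 0.16 · 5.831 - 2.241
z_β = -1.308

Power = Φ(z_β) = Φ(-1.308) ≈ 0.095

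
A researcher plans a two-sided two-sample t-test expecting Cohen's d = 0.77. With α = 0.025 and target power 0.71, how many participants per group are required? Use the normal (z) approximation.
n = 27 per group

Sample size formula (two-sample t-test, normal approximation):
n = 2 · ((z_{α/2} + z_β) / d)²

z_{α/2} = 2.241 (for α = 0.025, two-sided)
z_β = 0.553 (for power = 0.71)
d = 0.77

n = 2 · ((2.241 + 0.553) / 0.77)²
n = 2 · (3.629)²
n ≈ 26.34
Round up to the next whole number: n = 27 per group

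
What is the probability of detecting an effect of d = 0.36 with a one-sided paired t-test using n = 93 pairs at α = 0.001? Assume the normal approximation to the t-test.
Power ≈ 0.65

Power calculation (paired t-test, normal approximation):
z_β = d · √n - z_α
z_β = 0.36 · √93 - 3.090
z_β = 0.36 · 9.644 - 3.090
z_β = 0.381

Power = Φ(z_β) = Φ(0.381) ≈ 0.649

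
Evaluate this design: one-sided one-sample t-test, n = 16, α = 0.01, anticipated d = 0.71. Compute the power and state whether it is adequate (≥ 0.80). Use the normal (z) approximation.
Power ≈ 0.70; the study is underpowered (power < 0.80)

Power calculation (one-sample t-test, normal approximation):
z_β = d · √n - z_α
z_β = 0.71 · √16 - 2.326
z_β = 0.71 · 4.000 - 2.326
z_β = 0.514

Power = Φ(z_β) = Φ(0.514) ≈ 0.696

Effect size d = 0.71 is medium by Cohen's convention (0.2/0.5/0.8).

Threshold: power ≥ 0.80 is conventionally adequate.
Power ≈ 0.70 → the study is underpowered (power < 0.80).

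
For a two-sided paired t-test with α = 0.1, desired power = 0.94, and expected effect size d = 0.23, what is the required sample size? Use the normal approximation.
n = 194 pairs

Sample size formula (paired t-test, normal approximation):
n = ((z_{α/2} + z_β) / d)²

z_{α/2} = 1.645 (for α = 0.1, two-sided)
z_β = 1.555 (for power = 0.94)
d = 0.23

n = ((1.645 + 1.555) / 0.23)²
n = (13.913)²
n ≈ 193.57
Round up to the next whole number: n = 194 pairs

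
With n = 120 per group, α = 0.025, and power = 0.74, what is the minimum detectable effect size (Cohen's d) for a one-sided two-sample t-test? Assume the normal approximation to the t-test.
d ≈ 0.34

Minimum detectable effect (two-sample t-test, normal approximation):
d = (z_α + z_β) / √(n/2)
d = (1.960 + 0.643) / √(120/2)
d = 2.603 / 7.746
d ≈ 0.34

By Cohen's convention (0.2 small / 0.5 medium / 0.8 large): small effect.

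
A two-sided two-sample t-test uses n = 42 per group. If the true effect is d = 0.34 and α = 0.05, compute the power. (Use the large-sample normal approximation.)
Power ≈ 0.34

Power calculation (two-sample t-test, normal approximation):
z_β = d · √(n/2) - z_{α/2}
z_β = 0.34 · √(42/2) - 1.960
z_β = 0.34 · 4.583 - 1.960
z_β = -0.402

Power = Φ(z_β) = Φ(-0.402) ≈ 0.344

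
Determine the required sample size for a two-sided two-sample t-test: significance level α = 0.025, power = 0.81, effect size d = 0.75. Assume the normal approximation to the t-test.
n = 35 per group

Sample size formula (two-sample t-test, normal approximation):
n = 2 · ((z_{α/2} + z_β) / d)²

z_{α/2} = 2.241 (for α = 0.025, two-sided)
z_β = 0.878 (for power = 0.81)
d = 0.75

n = 2 · ((2.241 + 0.878) / 0.75)²
n = 2 · (4.159)²
n ≈ 34.59
Round up to the next whole number: n = 35 per group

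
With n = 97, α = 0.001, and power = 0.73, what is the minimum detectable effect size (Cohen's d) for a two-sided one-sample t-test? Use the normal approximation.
d ≈ 0.40

Minimum detectable effect (one-sample t-test, normal approximation):
d = (z_{α/2} + z_β) / √n
d = (3.291 + 0.613) / √97
d = 3.903 / 9.849
d ≈ 0.40

By Cohen's convention (0.2 small / 0.5 medium / 0.8 large): small effect.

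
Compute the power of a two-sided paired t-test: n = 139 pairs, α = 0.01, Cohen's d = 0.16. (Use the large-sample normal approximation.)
Power ≈ 0.25

Power calculation (paired t-test, normal approximation):
z_β = d · √n - z_{α/2}
z_β = 0.16 · √139 - 2.576
z_β = 0.16 · 11.790 - 2.576
z_β = -0.689

Power = Φ(z_β) = Φ(-0.689) ≈ 0.245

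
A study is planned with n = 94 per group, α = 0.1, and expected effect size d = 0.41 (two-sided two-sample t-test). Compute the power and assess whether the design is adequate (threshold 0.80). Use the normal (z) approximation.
Power ≈ 0.88; the study is adequately powered (power ≥ 0.80)

Power calculation (two-sample t-test, normal approximation):
z_β = d · √(n/2) - z_{α/2}
z_β = 0.41 · √(94/2) - 1.645
z_β = 0.41 · 6.856 - 1.645
z_β = 1.166

Power = Φ(z_β) = Φ(1.166) ≈ 0.878

Effect size d = 0.41 is small by Cohen's convention (0.2/0.5/0.8).

Threshold: power ≥ 0.80 is conventionally adequate.
Power ≈ 0.88 → the study is adequately powered (power ≥ 0.80).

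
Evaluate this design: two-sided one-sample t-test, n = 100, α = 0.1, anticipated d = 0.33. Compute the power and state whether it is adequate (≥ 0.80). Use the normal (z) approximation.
Power ≈ 0.95; the study is adequately powered (power ≥ 0.80)

Power calculation (one-sample t-test, normal approximation):
z_β = d · √n - z_{α/2}
z_β = 0.33 · √100 - 1.645
z_β = 0.33 · 10.000 - 1.645
z_β = 1.655

Power = Φ(z_β) = Φ(1.655) ≈ 0.951

Effect size d = 0.33 is small by Cohen's convention (0.2/0.5/0.8).

Threshold: power ≥ 0.80 is conventionally adequate.
Power ≈ 0.95 → the study is adequately powered (power ≥ 0.80).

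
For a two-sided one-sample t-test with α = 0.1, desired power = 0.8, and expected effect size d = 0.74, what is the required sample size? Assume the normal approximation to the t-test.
n = 12

Sample size formula (one-sample t-test, normal approximation):
n = ((z_{α/2} + z_β) / d)²

z_{α/2} = 1.645 (for α = 0.1, two-sided)
z_β = 0.842 (for power = 0.8)
d = 0.74

n = ((1.645 + 0.842) / 0.74)²
n = (3.361)²
n ≈ 11.30
Round up to the next whole number: n = 12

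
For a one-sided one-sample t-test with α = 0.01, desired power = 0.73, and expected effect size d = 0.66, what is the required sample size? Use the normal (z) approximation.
n = 20

Sample size formula (one-sample t-test, normal approximation):
n = ((z_α + z_β) / d)²

z_α = 2.326 (for α = 0.01, one-sided)
z_β = 0.613 (for power = 0.73)
d = 0.66

n = ((2.326 + 0.613) / 0.66)²
n = (4.453)²
n ≈ 19.83
Round up to the next whole number: n = 20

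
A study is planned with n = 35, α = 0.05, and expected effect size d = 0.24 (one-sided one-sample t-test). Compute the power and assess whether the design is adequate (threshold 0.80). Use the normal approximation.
Power ≈ 0.41; the study is underpowered (power < 0.80)

Power calculation (one-sample t-test, normal approximation):
z_β = d · √n - z_α
z_β = 0.24 · √35 - 1.645
z_β = 0.24 · 5.916 - 1.645
z_β = -0.225

Power = Φ(z_β) = Φ(-0.225) ≈ 0.411

Effect size d = 0.24 is small by Cohen's convention (0.2/0.5/0.8).

Threshold: power ≥ 0.80 is conventionally adequate.
Power ≈ 0.41 → the study is underpowered (power < 0.80).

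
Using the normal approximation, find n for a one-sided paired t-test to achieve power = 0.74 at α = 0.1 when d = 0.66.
n = 9 pairs

Sample size formula (paired t-test, normal approximation):
n = ((z_α + z_β) / d)²

z_α = 1.282 (for α = 0.1, one-sided)
z_β = 0.643 (for power = 0.74)
d = 0.66

n = ((1.282 + 0.643) / 0.66)²
n = (2.917)²
n ≈ 8.51
Round up to the next whole number: n = 9 pairs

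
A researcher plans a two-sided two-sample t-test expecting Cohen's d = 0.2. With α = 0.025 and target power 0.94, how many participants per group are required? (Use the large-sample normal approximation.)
n = 721 per group

Sample size formula (two-sample t-test, normal approximation):
n = 2 · ((z_{α/2} + z_β) / d)²

z_{α/2} = 2.241 (for α = 0.025, two-sided)
z_β = 1.555 (for power = 0.94)
d = 0.2

n = 2 · ((2.241 + 1.555) / 0.2)²
n = 2 · (18.980)²
n ≈ 720.48
Round up to the next whole number: n = 721 per group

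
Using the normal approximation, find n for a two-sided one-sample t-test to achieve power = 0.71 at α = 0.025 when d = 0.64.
n = 20

Sample size formula (one-sample t-test, normal approximation):
n = ((z_{α/2} + z_β) / d)²

z_{α/2} = 2.241 (for α = 0.025, two-sided)
z_β = 0.553 (for power = 0.71)
d = 0.64

n = ((2.241 + 0.553) / 0.64)²
n = (4.366)²
n ≈ 19.06
Round up to the next whole number: n = 20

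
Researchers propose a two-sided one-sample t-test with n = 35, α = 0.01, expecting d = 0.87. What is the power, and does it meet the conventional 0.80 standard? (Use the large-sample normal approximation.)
Power ≈ 0.99; the study is adequately powered (power ≥ 0.80)

Power calculation (one-sample t-test, normal approximation):
z_β = d · √n - z_{α/2}
z_β = 0.87 · √35 - 2.576
z_β = 0.87 · 5.916 - 2.576
z_β = 2.571

Power = Φ(z_β) = Φ(2.571) ≈ 0.995

Effect size d = 0.87 is large by Cohen's convention (0.2/0.5/0.8).

Threshold: power ≥ 0.80 is conventionally adequate.
Power ≈ 0.99 → the study is adequately powered (power ≥ 0.80).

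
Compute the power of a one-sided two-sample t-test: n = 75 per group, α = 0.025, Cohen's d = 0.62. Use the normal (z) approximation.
Power ≈ 0.97

Power calculation (two-sample t-test, normal approximation):
z_β = d · √(n/2) - z_α
z_β = 0.62 · √(75/2) - 1.960
z_β = 0.62 · 6.124 - 1.960
z_β = 1.837

Power = Φ(z_β) = Φ(1.837) ≈ 0.967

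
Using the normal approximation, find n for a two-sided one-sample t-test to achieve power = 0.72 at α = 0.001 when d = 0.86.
n = 21

Sample size formula (one-sample t-test, normal approximation):
n = ((z_{α/2} + z_β) / d)²

z_{α/2} = 3.291 (for α = 0.001, two-sided)
z_β = 0.583 (for power = 0.72)
d = 0.86

n = ((3.291 + 0.583) / 0.86)²
n = (4.505)²
n ≈ 20.30
Round up to the next whole number: n = 21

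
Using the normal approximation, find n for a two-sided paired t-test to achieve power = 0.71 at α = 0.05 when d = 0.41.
n = 38 pairs

Sample size formula (paired t-test, normal approximation):
n = ((z_{α/2} + z_β) / d)²

z_{α/2} = 1.960 (for α = 0.05, two-sided)
z_β = 0.553 (for power = 0.71)
d = 0.41

n = ((1.960 + 0.553) / 0.41)²
n = (6.129)²
n ≈ 37.56
Round up to the next whole number: n = 38 pairs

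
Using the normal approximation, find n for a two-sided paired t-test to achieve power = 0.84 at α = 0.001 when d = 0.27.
n = 252 pairs

Sample size formula (paired t-test, normal approximation):
n = ((z_{α/2} + z_β) / d)²

z_{α/2} = 3.291 (for α = 0.001, two-sided)
z_β = 0.994 (for power = 0.84)
d = 0.27

n = ((3.291 + 0.994) / 0.27)²
n = (15.870)²
n ≈ 251.86
Round up to the next whole number: n = 252 pairs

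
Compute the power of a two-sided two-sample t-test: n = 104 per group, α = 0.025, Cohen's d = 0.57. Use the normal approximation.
Power ≈ 0.97

Power calculation (two-sample t-test, normal approximation):
z_β = d · √(n/2) - z_{α/2}
z_β = 0.57 · √(104/2) - 2.241
z_β = 0.57 · 7.211 - 2.241
z_β = 1.869

Power = Φ(z_β) = Φ(1.869) ≈ 0.969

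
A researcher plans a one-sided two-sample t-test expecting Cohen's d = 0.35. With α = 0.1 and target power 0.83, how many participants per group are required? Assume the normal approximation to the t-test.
n = 82 per group

Sample size formula (two-sample t-test, normal approximation):
n = 2 · ((z_α + z_β) / d)²

z_α = 1.282 (for α = 0.1, one-sided)
z_β = 0.954 (for power = 0.83)
d = 0.35

n = 2 · ((1.282 + 0.954) / 0.35)²
n = 2 · (6.389)²
n ≈ 81.64
Round up to the next whole number: n = 82 per group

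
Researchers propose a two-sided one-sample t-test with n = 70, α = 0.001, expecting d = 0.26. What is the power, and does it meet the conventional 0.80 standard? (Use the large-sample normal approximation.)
Power ≈ 0.13; the study is underpowered (power < 0.80)

Power calculation (one-sample t-test, normal approximation):
z_β = d · √n - z_{α/2}
z_β = 0.26 · √70 - 3.291
z_β = 0.26 · 8.367 - 3.291
z_β = -1.115

Power = Φ(z_β) = Φ(-1.115) ≈ 0.132

Effect size d = 0.26 is small by Cohen's convention (0.2/0.5/0.8).

Threshold: power ≥ 0.80 is conventionally adequate.
Power ≈ 0.13 → the study is underpowered (power < 0.80).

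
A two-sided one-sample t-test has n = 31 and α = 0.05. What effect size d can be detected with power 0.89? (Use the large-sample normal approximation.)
d ≈ 0.57

Minimum detectable effect (one-sample t-test, normal approximation):
d = (z_{α/2} + z_β) / √n
d = (1.960 + 1.227) / √31
d = 3.186 / 5.568
d ≈ 0.57

By Cohen's convention (0.2 small / 0.5 medium / 0.8 large): medium effect.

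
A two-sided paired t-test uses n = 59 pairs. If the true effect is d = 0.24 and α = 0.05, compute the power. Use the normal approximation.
Power ≈ 0.45

Power calculation (paired t-test, normal approximation):
z_β = d · √n - z_{α/2}
z_β = 0.24 · √59 - 1.960
z_β = 0.24 · 7.681 - 1.960
z_β = -0.116

Power = Φ(z_β) = Φ(-0.116) ≈ 0.454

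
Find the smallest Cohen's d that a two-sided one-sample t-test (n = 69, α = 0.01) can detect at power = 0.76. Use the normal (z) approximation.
d ≈ 0.40

Minimum detectable effect (one-sample t-test, normal approximation):
d = (z_{α/2} + z_β) / √n
d = (2.576 + 0.706) / √69
d = 3.282 / 8.307
d ≈ 0.40

By Cohen's convention (0.2 small / 0.5 medium / 0.8 large): small effect.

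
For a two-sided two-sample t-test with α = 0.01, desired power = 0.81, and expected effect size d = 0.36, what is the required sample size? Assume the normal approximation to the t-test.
n = 185 per group

Sample size formula (two-sample t-test, normal approximation):
n = 2 · ((z_{α/2} + z_β) / d)²

z_{α/2} = 2.576 (for α = 0.01, two-sided)
z_β = 0.878 (for power = 0.81)
d = 0.36

n = 2 · ((2.576 + 0.878) / 0.36)²
n = 2 · (9.594)²
n ≈ 184.09
Round up to the next whole number: n = 185 per group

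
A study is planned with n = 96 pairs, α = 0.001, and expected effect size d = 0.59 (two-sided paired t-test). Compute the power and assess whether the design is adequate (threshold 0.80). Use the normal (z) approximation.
Power ≈ 0.99; the study is adequately powered (power ≥ 0.80)

Power calculation (paired t-test, normal approximation):
z_β = d · √n - z_{α/2}
z_β = 0.59 · √96 - 3.291
z_β = 0.59 · 9.798 - 3.291
z_β = 2.490

Power = Φ(z_β) = Φ(2.490) ≈ 0.994

Effect size d = 0.59 is medium by Cohen's convention (0.2/0.5/0.8).

Threshold: power ≥ 0.80 is conventionally adequate.
Power ≈ 0.99 → the study is adequately powered (power ≥ 0.80).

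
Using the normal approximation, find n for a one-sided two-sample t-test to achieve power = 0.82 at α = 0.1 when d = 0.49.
n = 41 per group

Sample size formula (two-sample t-test, normal approximation):
n = 2 · ((z_α + z_β) / d)²

z_α = 1.282 (for α = 0.1, one-sided)
z_β = 0.915 (for power = 0.82)
d = 0.49

n = 2 · ((1.282 + 0.915) / 0.49)²
n = 2 · (4.484)²
n ≈ 40.21
Round up to the next whole number: n = 41 per group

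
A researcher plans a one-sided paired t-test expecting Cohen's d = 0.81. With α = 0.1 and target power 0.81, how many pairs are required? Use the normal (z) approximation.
n = 8 pairs

Sample size formula (paired t-test, normal approximation):
n = ((z_α + z_β) / d)²

z_α = 1.282 (for α = 0.1, one-sided)
z_β = 0.878 (for power = 0.81)
d = 0.81

n = ((1.282 + 0.878) / 0.81)²
n = (2.667)²
n ≈ 7.11
Round up to the next whole number: n = 8 pairs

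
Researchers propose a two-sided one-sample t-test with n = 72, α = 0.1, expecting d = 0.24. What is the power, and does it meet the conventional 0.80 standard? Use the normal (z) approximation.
Power ≈ 0.65; the study is underpowered (power < 0.80)

Power calculation (one-sample t-test, normal approximation):
z_β = d · √n - z_{α/2}
z_β = 0.24 · √72 - 1.645
z_β = 0.24 · 8.485 - 1.645
z_β = 0.392

Power = Φ(z_β) = Φ(0.392) ≈ 0.652

Effect size d = 0.24 is small by Cohen's convention (0.2/0.5/0.8).

Threshold: power ≥ 0.80 is conventionally adequate.
Power ≈ 0.65 → the study is underpowered (power < 0.80).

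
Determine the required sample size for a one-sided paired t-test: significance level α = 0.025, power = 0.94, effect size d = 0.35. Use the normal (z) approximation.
n = 101 pairs

Sample size formula (paired t-test, normal approximation):
n = ((z_α + z_β) / d)²

z_α = 1.960 (for α = 0.025, one-sided)
z_β = 1.555 (for power = 0.94)
d = 0.35

n = ((1.960 + 1.555) / 0.35)²
n = (10.043)²
n ≈ 100.86
Round up to the next whole number: n = 101 pairs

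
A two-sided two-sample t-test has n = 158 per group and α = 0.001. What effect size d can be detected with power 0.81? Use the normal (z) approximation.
d ≈ 0.47

Minimum detectable effect (two-sample t-test, normal approximation):
d = (z_{α/2} + z_β) / √(n/2)
d = (3.291 + 0.878) / √(158/2)
d = 4.168 / 8.888
d ≈ 0.47

By Cohen's convention (0.2 small / 0.5 medium / 0.8 large): small effect.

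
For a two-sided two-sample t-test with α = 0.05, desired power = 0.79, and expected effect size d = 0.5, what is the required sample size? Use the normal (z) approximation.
n = 62 per group

Sample size formula (two-sample t-test, normal approximation):
n = 2 · ((z_{α/2} + z_β) / d)²

z_{α/2} = 1.960 (for α = 0.05, two-sided)
z_β = 0.806 (for power = 0.79)
d = 0.5

n = 2 · ((1.960 + 0.806) / 0.5)²
n = 2 · (5.532)²
n ≈ 61.21
Round up to the next whole number: n = 62 per group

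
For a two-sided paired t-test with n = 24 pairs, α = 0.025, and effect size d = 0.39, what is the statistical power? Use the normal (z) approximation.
Power ≈ 0.37

Power calculation (paired t-test, normal approximation):
z_β = d · √n - z_{α/2}
z_β = 0.39 · √24 - 2.241
z_β = 0.39 · 4.899 - 2.241
z_β = -0.331

Power = Φ(z_β) = Φ(-0.331) ≈ 0.370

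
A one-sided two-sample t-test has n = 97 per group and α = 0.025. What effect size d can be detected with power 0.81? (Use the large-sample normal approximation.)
d ≈ 0.41

Minimum detectable effect (two-sample t-test, normal approximation):
d = (z_α + z_β) / √(n/2)
d = (1.960 + 0.878) / √(97/2)
d = 2.838 / 6.964
d ≈ 0.41

By Cohen's convention (0.2 small / 0.5 medium / 0.8 large): small effect.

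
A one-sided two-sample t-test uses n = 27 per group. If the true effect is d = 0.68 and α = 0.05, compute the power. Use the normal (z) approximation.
Power ≈ 0.80

Power calculation (two-sample t-test, normal approximation):
z_β = d · √(n/2) - z_α
z_β = 0.68 · √(27/2) - 1.645
z_β = 0.68 · 3.674 - 1.645
z_β = 0.854

Power = Φ(z_β) = Φ(0.854) ≈ 0.803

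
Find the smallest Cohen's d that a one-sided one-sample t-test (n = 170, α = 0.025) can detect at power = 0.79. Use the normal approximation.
d ≈ 0.21

Minimum detectable effect (one-sample t-test, normal approximation):
d = (z_α + z_β) / √n
d = (1.960 + 0.806) / √170
d = 2.766 / 13.038
d ≈ 0.21

By Cohen's convention (0.2 small / 0.5 medium / 0.8 large): small effect.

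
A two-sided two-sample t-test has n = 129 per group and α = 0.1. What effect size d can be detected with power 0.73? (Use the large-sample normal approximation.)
d ≈ 0.28

Minimum detectable effect (two-sample t-test, normal approximation):
d = (z_{α/2} + z_β) / √(n/2)
d = (1.645 + 0.613) / √(129/2)
d = 2.258 / 8.031
d ≈ 0.28

By Cohen's convention (0.2 small / 0.5 medium / 0.8 large): small effect.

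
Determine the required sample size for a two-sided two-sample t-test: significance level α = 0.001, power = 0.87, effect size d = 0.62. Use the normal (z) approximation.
n = 102 per group

Sample size formula (two-sample t-test, normal approximation):
n = 2 · ((z_{α/2} + z_β) / d)²

z_{α/2} = 3.291 (for α = 0.001, two-sided)
z_β = 1.126 (for power = 0.87)
d = 0.62

n = 2 · ((3.291 + 1.126) / 0.62)²
n = 2 · (7.124)²
n ≈ 101.50
Round up to the next whole number: n = 102 per group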